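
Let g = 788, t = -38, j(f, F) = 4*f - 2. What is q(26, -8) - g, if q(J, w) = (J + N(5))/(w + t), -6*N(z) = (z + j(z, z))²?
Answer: -217115/276 ≈ -786.65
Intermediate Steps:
j(f, F) = -2 + 4*f
N(z) = -(-2 + 5*z)²/6 (N(z) = -(z + (-2 + 4*z))²/6 = -(-2 + 5*z)²/6)
q(J, w) = (-529/6 + J)/(-38 + w) (q(J, w) = (J - (-2 + 5*5)²/6)/(w - 38) = (J - (-2 + 25)²/6)/(-38 + w) = (J - ⅙*23²)/(-38 + w) = (J - ⅙*529)/(-38 + w) = (J - 529/6)/(-38 + w) = (-529/6 + J)/(-38 + w))
q(26, -8) - g = (-529/6 + 26)/(-38 - 8) - 1*788 = -373/6/(-46) - 788 = -1/46*(-373/6) - 788 = 373/276 - 788 = -217115/276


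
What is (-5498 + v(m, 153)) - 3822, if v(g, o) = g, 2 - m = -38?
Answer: -9280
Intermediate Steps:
m = 40 (m = 2 - 1*(-38) = 2 + 38 = 40)
(-5498 + v(m, 153)) - 3822 = (-5498 + 40) - 3822 = -5458 - 3822 = -9280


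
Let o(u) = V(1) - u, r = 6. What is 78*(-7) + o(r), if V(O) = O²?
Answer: -551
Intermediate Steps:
o(u) = 1 - u (o(u) = 1² - u = 1 - u)
78*(-7) + o(r) = 78*(-7) + (1 - 1*6) = -546 + (1 - 6) = -546 - 5 = -551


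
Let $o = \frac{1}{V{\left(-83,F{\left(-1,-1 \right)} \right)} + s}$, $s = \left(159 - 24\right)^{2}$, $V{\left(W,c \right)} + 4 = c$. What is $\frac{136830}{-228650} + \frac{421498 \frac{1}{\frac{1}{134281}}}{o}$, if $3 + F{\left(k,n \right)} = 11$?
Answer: $\frac{23590879686525714047}{22865} \approx 1.0317 \cdot 10^{15}$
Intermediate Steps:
$F{\left(k,n \right)} = 8$ ($F{\left(k,n \right)} = -3 + 11 = 8$)
$V{\left(W,c \right)} = -4 + c$
$s = 18225$ ($s = 135^{2} = 18225$)
$o = \frac{1}{18229}$ ($o = \frac{1}{\left(-4 + 8\right) + 18225} = \frac{1}{4 + 18225} = \frac{1}{18229} \approx 5.4858 \cdot 10^{-5}$)
$\frac{136830}{-228650} + \frac{421498 \frac{1}{\frac{1}{134281}}}{o} = \frac{136830}{-228650} + \frac{421498}{\frac{1}{134281}} \frac{1}{\frac{1}{18229}} = 136830 \left(- \frac{1}{228650}\right) + 421498 \frac{1}{\frac{1}{134281}} \cdot 18229 = - \frac{13683}{22865} + 421498 \cdot 134281 \cdot 18229 = - \frac{13683}{22865} + 56599172938 \cdot 18229 = - \frac{13683}{22865} + 1031746323486802 = \frac{23590879686525714047}{22865}$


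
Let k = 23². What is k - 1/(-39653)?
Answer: 20976438/39653 ≈ 529.00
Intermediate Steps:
k = 529
k - 1/(-39653) = 529 - 1/(-39653) = 529 - 1*(-1/39653) = 529 + 1/39653 = 20976438/39653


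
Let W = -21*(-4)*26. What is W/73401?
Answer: 728/24467 ≈ 0.029754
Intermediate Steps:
W = 2184 (W = 84*26 = 2184)
W/73401 = 2184/73401 = 2184*(1/73401) = 728/24467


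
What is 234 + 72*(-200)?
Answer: -14166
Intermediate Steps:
234 + 72*(-200) = 234 - 14400 = -14166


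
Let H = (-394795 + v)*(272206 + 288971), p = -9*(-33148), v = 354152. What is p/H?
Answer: -33148/2534212979 ≈ -1.3080e-5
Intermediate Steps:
p = 298332
H = -22807916811 (H = (-394795 + 354152)*(272206 + 288971) = -40643*561177 = -22807916811)
p/H = 298332/(-22807916811) = 298332*(-1/22807916811) = -33148/2534212979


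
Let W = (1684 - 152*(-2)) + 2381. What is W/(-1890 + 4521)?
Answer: 4369/2631 ≈ 1.6606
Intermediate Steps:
W = 4369 (W = (1684 + 304) + 2381 = 1988 + 2381 = 4369)
W/(-1890 + 4521) = 4369/(-1890 + 4521) = 4369/2631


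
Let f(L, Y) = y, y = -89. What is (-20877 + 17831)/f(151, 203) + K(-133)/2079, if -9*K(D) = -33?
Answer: 1727171/50463 ≈ 34.227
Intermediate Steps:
f(L, Y) = -89
K(D) = 11/3 (K(D) = -⅑*(-33) = 11/3)
(-20877 + 17831)/f(151, 203) + K(-133)/2079 = (-20877 + 17831)/(-89) + (11/3)/2079 = -3046*(-1/89) + (11/3)*(1/2079) = 3046/89 + 1/567 = 1727171/50463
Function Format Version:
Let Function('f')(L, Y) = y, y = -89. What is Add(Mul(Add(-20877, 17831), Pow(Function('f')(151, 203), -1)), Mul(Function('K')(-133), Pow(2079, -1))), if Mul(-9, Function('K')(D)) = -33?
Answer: Rational(1727171, 50463) ≈ 34.227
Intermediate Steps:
Function('f')(L, Y) = -89
Function('K')(D) = Rational(11, 3) (Function('K')(D) = Mul(Rational(-1, 9), -33) = Rational(11, 3))
Add(Mul(Add(-20877, 17831), Pow(Function('f')(151, 203), -1)), Mul(Function('K')(-133), Pow(2079, -1))) = Add(Mul(Add(-20877, 17831), Pow(-89, -1)), Mul(Rational(11, 3), Pow(2079, -1))) = Add(Mul(-3046, Rational(-1, 89)), Mul(Rational(11, 3), Rational(1, 2079))) = Add(Rational(3046, 89), Rational(1, 567)) = Rational(1727171, 50463)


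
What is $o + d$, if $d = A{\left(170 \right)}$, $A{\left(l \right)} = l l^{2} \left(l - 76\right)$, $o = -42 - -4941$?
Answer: $461826899$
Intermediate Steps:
$o = 4899$ ($o = -42 + 4941 = 4899$)
$A{\left(l \right)} = l^{3} \left(-76 + l\right)$
$d = 461822000$ ($d = 170^{3} \left(-76 + 170\right) = 4913000 \cdot 94 = 461822000$)
$o + d = 4899 + 461822000 = 461826899$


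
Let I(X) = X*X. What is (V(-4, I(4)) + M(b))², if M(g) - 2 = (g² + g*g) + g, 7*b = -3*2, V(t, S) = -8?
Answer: 69696/2401 ≈ 29.028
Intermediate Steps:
I(X) = X²
b = -6/7 (b = (-3*2)/7 = (⅐)*(-6) = -6/7 ≈ -0.85714)
M(g) = 2 + g + 2*g² (M(g) = 2 + ((g² + g*g) + g) = 2 + ((g² + g²) + g) = 2 + (2*g² + g) = 2 + (g + 2*g²) = 2 + g + 2*g²)
(V(-4, I(4)) + M(b))² = (-8 + (2 - 6/7 + 2*(-6/7)²))² = (-8 + (2 - 6/7 + 2*(36/49)))² = (-8 + (2 - 6/7 + 72/49))² = (-8 + 128/49)² = (-264/49)² = 69696/2401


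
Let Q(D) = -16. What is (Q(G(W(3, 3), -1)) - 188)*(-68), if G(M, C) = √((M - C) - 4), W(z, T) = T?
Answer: 13872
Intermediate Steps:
G(M, C) = √(-4 + M - C)
(Q(G(W(3, 3), -1)) - 188)*(-68) = (-16 - 188)*(-68) = -204*(-68) = 13872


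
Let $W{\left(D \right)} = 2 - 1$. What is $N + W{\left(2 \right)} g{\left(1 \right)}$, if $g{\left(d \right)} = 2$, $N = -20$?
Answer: $-18$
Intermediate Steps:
$W{\left(D \right)} = 1$ ($W{\left(D \right)} = 2 - 1 = 1$)
$N + W{\left(2 \right)} g{\left(1 \right)} = -20 + 1 \cdot 2 = -20 + 2 = -18$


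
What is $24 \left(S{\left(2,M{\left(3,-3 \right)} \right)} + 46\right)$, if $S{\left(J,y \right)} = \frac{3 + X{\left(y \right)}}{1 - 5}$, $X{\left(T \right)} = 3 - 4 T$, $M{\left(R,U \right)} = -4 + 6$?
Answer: $1116$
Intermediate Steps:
$M{\left(R,U \right)} = 2$
$S{\left(J,y \right)} = - \frac{3}{2} + y$ ($S{\left(J,y \right)} = \frac{3 - \left(-3 + 4 y\right)}{1 - 5} = \frac{6 - 4 y}{-4} = \left(6 - 4 y\right) \left(- \frac{1}{4}\right) = - \frac{3}{2} + y$)
$24 \left(S{\left(2,M{\left(3,-3 \right)} \right)} + 46\right) = 24 \left(\left(- \frac{3}{2} + 2\right) + 46\right) = 24 \left(\frac{1}{2} + 46\right) = 24 \cdot \frac{93}{2} = 1116$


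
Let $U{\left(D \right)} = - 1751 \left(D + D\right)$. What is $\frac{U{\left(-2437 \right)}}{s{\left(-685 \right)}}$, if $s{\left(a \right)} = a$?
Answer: $- \frac{8534374}{685} \approx -12459.0$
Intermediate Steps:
$U{\left(D \right)} = - 3502 D$ ($U{\left(D \right)} = - 1751 \cdot 2 D = - 3502 D$)
$\frac{U{\left(-2437 \right)}}{s{\left(-685 \right)}} = \frac{\left(-3502\right) \left(-2437\right)}{-685} = 8534374 \left(- \frac{1}{685}\right) = - \frac{8534374}{685}$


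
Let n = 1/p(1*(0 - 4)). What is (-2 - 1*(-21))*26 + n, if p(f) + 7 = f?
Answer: 5433/11 ≈ 493.91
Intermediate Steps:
p(f) = -7 + f
n = -1/11 (n = 1/(-7 + 1*(0 - 4)) = 1/(-7 + 1*(-4)) = 1/(-7 - 4) = 1/(-11) = -1/11 ≈ -0.090909)
(-2 - 1*(-21))*26 + n = (-2 - 1*(-21))*26 - 1/11 = (-2 + 21)*26 - 1/11 = 19*26 - 1/11 = 494 - 1/11 = 5433/11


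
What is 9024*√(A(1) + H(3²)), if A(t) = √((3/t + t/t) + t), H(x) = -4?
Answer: 9024*√(-4 + √5) ≈ 11985.0*I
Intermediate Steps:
A(t) = √(1 + t + 3/t) (A(t) = √((3/t + 1) + t) = √((1 + 3/t) + t) = √(1 + t + 3/t))
9024*√(A(1) + H(3²)) = 9024*√(√(1 + 1 + 3/1) - 4) = 9024*√(√(1 + 1 + 3*1) - 4) = 9024*√(√(1 + 1 + 3) - 4) = 9024*√(√5 - 4) = 9024*√(-4 + √5)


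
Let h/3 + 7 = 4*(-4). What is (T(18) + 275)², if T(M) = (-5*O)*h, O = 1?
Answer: 384400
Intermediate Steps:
h = -69 (h = -21 + 3*(4*(-4)) = -21 + 3*(-16) = -21 - 48 = -69)
T(M) = 345 (T(M) = -5*1*(-69) = -5*(-69) = 345)
(T(18) + 275)² = (345 + 275)² = 620² = 384400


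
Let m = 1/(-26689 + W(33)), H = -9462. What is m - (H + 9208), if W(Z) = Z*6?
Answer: 6728713/26491 ≈ 254.00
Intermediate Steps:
W(Z) = 6*Z
m = -1/26491 (m = 1/(-26689 + 6*33) = 1/(-26689 + 198) = 1/(-26491) = -1/26491 ≈ -3.7749e-5)
m - (H + 9208) = -1/26491 - (-9462 + 9208) = -1/26491 - 1*(-254) = -1/26491 + 254 = 6728713/26491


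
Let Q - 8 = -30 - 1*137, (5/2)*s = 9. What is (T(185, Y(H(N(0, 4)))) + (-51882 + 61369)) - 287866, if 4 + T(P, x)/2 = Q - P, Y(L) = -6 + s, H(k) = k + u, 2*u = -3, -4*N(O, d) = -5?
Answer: -279075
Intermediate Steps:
s = 18/5 (s = (⅖)*9 = 18/5 ≈ 3.6000)
N(O, d) = 5/4 (N(O, d) = -¼*(-5) = 5/4)
u = -3/2 (u = (½)*(-3) = -3/2 ≈ -1.5000)
H(k) = -3/2 + k (H(k) = k - 3/2 = -3/2 + k)
Q = -159 (Q = 8 + (-30 - 1*137) = 8 + (-30 - 137) = 8 - 167 = -159)
Y(L) = -12/5 (Y(L) = -6 + 18/5 = -12/5)
T(P, x) = -326 - 2*P (T(P, x) = -8 + 2*(-159 - P) = -8 + (-318 - 2*P) = -326 - 2*P)
(T(185, Y(H(N(0, 4)))) + (-51882 + 61369)) - 287866 = ((-326 - 2*185) + (-51882 + 61369)) - 287866 = ((-326 - 370) + 9487) - 287866 = (-696 + 9487) - 287866 = 8791 - 287866 = -279075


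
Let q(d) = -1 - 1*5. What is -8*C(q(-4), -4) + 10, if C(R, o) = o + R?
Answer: 90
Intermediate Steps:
q(d) = -6 (q(d) = -1 - 5 = -6)
C(R, o) = R + o
-8*C(q(-4), -4) + 10 = -8*(-6 - 4) + 10 = -8*(-10) + 10 = 80 + 10 = 90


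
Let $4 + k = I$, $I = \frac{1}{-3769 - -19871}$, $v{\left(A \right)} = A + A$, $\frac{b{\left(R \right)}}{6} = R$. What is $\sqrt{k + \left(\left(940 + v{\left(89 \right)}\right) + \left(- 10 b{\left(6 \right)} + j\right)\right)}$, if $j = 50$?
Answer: $\frac{\sqrt{208456636918}}{16102} \approx 28.355$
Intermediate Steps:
$b{\left(R \right)} = 6 R$
$v{\left(A \right)} = 2 A$
$I = \frac{1}{16102}$ ($I = \frac{1}{-3769 + 19871} = \frac{1}{16102} \approx 6.2104 \cdot 10^{-5}$)
$k = - \frac{64407}{16102}$ ($k = -4 + \frac{1}{16102} = - \frac{64407}{16102} \approx -3.9999$)
$\sqrt{k + \left(\left(940 + v{\left(89 \right)}\right) + \left(- 10 b{\left(6 \right)} + j\right)\right)} = \sqrt{- \frac{64407}{16102} + \left(\left(940 + 2 \cdot 89\right) + \left(- 10 \cdot 6 \cdot 6 + 50\right)\right)} = \sqrt{- \frac{64407}{16102} + \left(\left(940 + 178\right) + \left(\left(-10\right) 36 + 50\right)\right)} = \sqrt{- \frac{64407}{16102} + \left(1118 + \left(-360 + 50\right)\right)} = \sqrt{- \frac{64407}{16102} + \left(1118 - 310\right)} = \sqrt{- \frac{64407}{16102} + 808} = \sqrt{\frac{12946009}{16102}} = \frac{\sqrt{208456636918}}{16102}$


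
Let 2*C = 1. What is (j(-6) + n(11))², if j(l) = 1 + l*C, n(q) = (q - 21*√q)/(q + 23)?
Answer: 2025/289 + 1197*√11/578 ≈ 13.875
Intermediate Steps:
C = ½ (C = (½)*1 = ½ ≈ 0.50000)
n(q) = (q - 21*√q)/(23 + q)
j(l) = 1 + l/2 (j(l) = 1 + l*(½) = 1 + l/2)
(j(-6) + n(11))² = ((1 + (½)*(-6)) + (11 - 21*√11)/(23 + 11))² = ((1 - 3) + (11 - 21*√11)/34)² = (-2 + (11 - 21*√11)/34)² = (-2 + (11/34 - 21*√11/34))² = (-57/34 - 21*√11/34)²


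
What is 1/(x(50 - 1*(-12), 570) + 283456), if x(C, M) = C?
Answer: 1/283518 ≈ 3.5271e-6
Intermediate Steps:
1/(x(50 - 1*(-12), 570) + 283456) = 1/((50 - 1*(-12)) + 283456) = 1/((50 + 12) + 283456) = 1/(62 + 283456) = 1/283518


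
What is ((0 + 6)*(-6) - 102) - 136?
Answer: -274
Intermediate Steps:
((0 + 6)*(-6) - 102) - 136 = (6*(-6) - 102) - 136 = (-36 - 102) - 136 = -138 - 136 = -274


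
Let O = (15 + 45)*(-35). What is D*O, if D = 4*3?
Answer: -25200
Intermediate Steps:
D = 12
O = -2100 (O = 60*(-35) = -2100)
D*O = 12*(-2100) = -25200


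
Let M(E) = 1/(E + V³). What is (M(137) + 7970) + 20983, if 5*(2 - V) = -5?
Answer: 4748293/164 ≈ 28953.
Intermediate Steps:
V = 3 (V = 2 - ⅕*(-5) = 2 + 1 = 3)
M(E) = 1/(27 + E) (M(E) = 1/(E + 3³) = 1/(E + 27) = 1/(27 + E))
(M(137) + 7970) + 20983 = (1/(27 + 137) + 7970) + 20983 = (1/164 + 7970) + 20983 = 1307081/164 + 20983 = 4748293/164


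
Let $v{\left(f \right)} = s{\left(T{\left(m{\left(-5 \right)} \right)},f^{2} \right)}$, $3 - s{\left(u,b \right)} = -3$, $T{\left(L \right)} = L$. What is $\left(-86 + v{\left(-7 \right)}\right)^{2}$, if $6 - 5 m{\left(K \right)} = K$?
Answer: $6400$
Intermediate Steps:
$m{\left(K \right)} = \frac{6}{5} - \frac{K}{5}$
$s{\left(u,b \right)} = 6$ ($s{\left(u,b \right)} = 3 - -3 = 3 + 3 = 6$)
$v{\left(f \right)} = 6$
$\left(-86 + v{\left(-7 \right)}\right)^{2} = \left(-86 + 6\right)^{2} = \left(-80\right)^{2} = 6400$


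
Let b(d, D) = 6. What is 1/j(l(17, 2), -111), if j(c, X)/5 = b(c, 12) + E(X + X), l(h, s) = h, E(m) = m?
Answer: -1/1080 ≈ -0.00092593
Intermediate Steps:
j(c, X) = 30 + 10*X (j(c, X) = 5*(6 + (X + X)) = 5*(6 + 2*X) = 30 + 10*X)
1/j(l(17, 2), -111) = 1/(30 + 10*(-111)) = 1/(30 - 1110) = 1/(-1080) = -1/1080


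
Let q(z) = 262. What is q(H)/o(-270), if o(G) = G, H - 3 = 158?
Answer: -131/135 ≈ -0.97037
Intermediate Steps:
H = 161 (H = 3 + 158 = 161)
q(H)/o(-270) = 262/(-270) = 262*(-1/270) = -131/135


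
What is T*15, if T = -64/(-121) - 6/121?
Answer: 870/121 ≈ 7.1901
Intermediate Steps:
T = 58/121 (T = -64*(-1/121) - 6*1/121 = 64/121 - 6/121 = 58/121 ≈ 0.47934)
T*15 = (58/121)*15 = 870/121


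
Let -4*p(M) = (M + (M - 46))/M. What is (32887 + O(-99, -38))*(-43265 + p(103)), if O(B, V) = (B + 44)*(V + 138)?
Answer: -122045646645/103 ≈ -1.1849e+9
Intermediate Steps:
O(B, V) = (44 + B)*(138 + V)
p(M) = -(-46 + 2*M)/(4*M) (p(M) = -(M + (M - 46))/(4*M) = -(M + (-46 + M))/(4*M) = -(-46 + 2*M)/(4*M))
(32887 + O(-99, -38))*(-43265 + p(103)) = (32887 + (6072 + 44*(-38) + 138*(-99) - 99*(-38)))*(-43265 + (½)*(23 - 1*103)/103) = (32887 + (6072 - 1672 - 13662 + 3762))*(-43265 + (½)*(1/103)*(23 - 103)) = (32887 - 5500)*(-43265 + (½)*(1/103)*(-80)) = 27387*(-43265 - 40/103) = 27387*(-4456335/103) = -122045646645/103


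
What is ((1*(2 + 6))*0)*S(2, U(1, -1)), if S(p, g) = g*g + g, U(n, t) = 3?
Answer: 0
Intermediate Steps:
S(p, g) = g + g² (S(p, g) = g² + g = g + g²)
((1*(2 + 6))*0)*S(2, U(1, -1)) = ((1*(2 + 6))*0)*(3*(1 + 3)) = ((1*8)*0)*(3*4) = (8*0)*12 = 0*12 = 0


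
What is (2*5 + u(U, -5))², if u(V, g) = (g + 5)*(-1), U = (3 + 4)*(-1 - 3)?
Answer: 100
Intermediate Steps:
U = -28 (U = 7*(-4) = -28)
u(V, g) = -5 - g (u(V, g) = (5 + g)*(-1) = -5 - g)
(2*5 + u(U, -5))² = (2*5 + (-5 - 1*(-5)))² = (10 + (-5 + 5))² = (10 + 0)² = 10² = 100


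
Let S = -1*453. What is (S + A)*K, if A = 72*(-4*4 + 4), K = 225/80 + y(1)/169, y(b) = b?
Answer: -10036857/2704 ≈ -3711.9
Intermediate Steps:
S = -453
K = 7621/2704 (K = 225/80 + 1/169 = 225*(1/80) + 1*(1/169) = 45/16 + 1/169 = 7621/2704 ≈ 2.8184)
A = -864 (A = 72*(-16 + 4) = 72*(-12) = -864)
(S + A)*K = (-453 - 864)*(7621/2704) = -1317*7621/2704 = -10036857/2704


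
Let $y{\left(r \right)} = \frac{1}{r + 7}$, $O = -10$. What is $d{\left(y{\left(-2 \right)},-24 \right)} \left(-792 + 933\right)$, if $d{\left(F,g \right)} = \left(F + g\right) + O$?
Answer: $- \frac{23829}{5} \approx -4765.8$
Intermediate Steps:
$y{\left(r \right)} = \frac{1}{7 + r}$
$d{\left(F,g \right)} = -10 + F + g$ ($d{\left(F,g \right)} = \left(F + g\right) - 10 = -10 + F + g$)
$d{\left(y{\left(-2 \right)},-24 \right)} \left(-792 + 933\right) = \left(-10 + \frac{1}{7 - 2} - 24\right) \left(-792 + 933\right) = \left(-10 + \frac{1}{5} - 24\right) 141 = \left(- \frac{169}{5}\right) 141 = - \frac{23829}{5}$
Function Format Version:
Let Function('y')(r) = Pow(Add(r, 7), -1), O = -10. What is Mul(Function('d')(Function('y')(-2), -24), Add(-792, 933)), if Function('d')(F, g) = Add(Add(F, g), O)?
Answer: Rational(-23829, 5) ≈ -4765.8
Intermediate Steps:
Function('y')(r) = Pow(Add(7, r), -1)
Function('d')(F, g) = Add(-10, F, g) (Function('d')(F, g) = Add(Add(F, g), -10) = Add(-10, F, g))
Mul(Function('d')(Function('y')(-2), -24), Add(-792, 933)) = Mul(Add(-10, Pow(Add(7, -2), -1), -24), Add(-792, 933)) = Mul(Add(-10, Pow(5, -1), -24), 141) = Mul(Add(-10, Rational(1, 5), -24), 141) = Mul(Rational(-169, 5), 141) = Rational(-23829, 5)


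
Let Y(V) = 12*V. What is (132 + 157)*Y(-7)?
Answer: -24276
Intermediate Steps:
(132 + 157)*Y(-7) = (132 + 157)*(12*(-7)) = 289*(-84) = -24276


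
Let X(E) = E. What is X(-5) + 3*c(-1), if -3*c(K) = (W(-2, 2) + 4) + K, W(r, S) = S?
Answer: -10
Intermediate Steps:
c(K) = -2 - K/3 (c(K) = -((2 + 4) + K)/3 = -(6 + K)/3 = -2 - K/3)
X(-5) + 3*c(-1) = -5 + 3*(-2 - ⅓*(-1)) = -5 + 3*(-2 + ⅓) = -5 + 3*(-5/3) = -5 - 5 = -10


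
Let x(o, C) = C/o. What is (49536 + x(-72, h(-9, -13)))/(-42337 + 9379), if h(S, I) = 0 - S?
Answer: -396287/263664 ≈ -1.5030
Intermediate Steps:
h(S, I) = -S
(49536 + x(-72, h(-9, -13)))/(-42337 + 9379) = (49536 - 1*(-9)/(-72))/(-42337 + 9379) = (49536 + 9*(-1/72))/(-32958) = (49536 - ⅛)*(-1/32958) = (396287/8)*(-1/32958) = -396287/263664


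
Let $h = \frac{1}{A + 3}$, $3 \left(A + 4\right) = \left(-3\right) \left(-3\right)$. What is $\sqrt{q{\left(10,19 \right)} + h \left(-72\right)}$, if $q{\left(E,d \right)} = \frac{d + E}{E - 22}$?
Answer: $\frac{i \sqrt{1383}}{6} \approx 6.1981 i$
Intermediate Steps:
$A = -1$ ($A = -4 + \frac{\left(-3\right) \left(-3\right)}{3} = -4 + \frac{1}{3} \cdot 9 = -4 + 3 = -1$)
$q{\left(E,d \right)} = \frac{E + d}{-22 + E}$
$h = \frac{1}{2}$ ($h = \frac{1}{-1 + 3} = \frac{1}{2} \approx 0.5$)
$\sqrt{q{\left(10,19 \right)} + h \left(-72\right)} = \sqrt{\frac{10 + 19}{-22 + 10} + \frac{1}{2} \left(-72\right)} = \sqrt{\frac{1}{-12} \cdot 29 - 36} = \sqrt{\left(- \frac{1}{12}\right) 29 - 36} = \sqrt{- \frac{29}{12} - 36} = \sqrt{- \frac{461}{12}} = \frac{i \sqrt{1383}}{6}$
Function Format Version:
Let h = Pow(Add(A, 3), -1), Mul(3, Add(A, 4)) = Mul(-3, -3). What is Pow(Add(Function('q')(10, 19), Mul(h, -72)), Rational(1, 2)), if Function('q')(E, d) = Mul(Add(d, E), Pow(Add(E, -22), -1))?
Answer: Mul(Rational(1, 6), I, Pow(1383, Rational(1, 2))) ≈ Mul(6.1981, I)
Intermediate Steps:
A = -1 (A = Add(-4, Mul(Rational(1, 3), Mul(-3, -3))) = Add(-4, Mul(Rational(1, 3), 9)) = Add(-4, 3) = -1)
Function('q')(E, d) = Mul(Pow(Add(-22, E), -1), Add(E, d)) (Function('q')(E, d) = Mul(Add(E, d), Pow(Add(-22, E), -1)) = Mul(Pow(Add(-22, E), -1), Add(E, d)))
h = Rational(1, 2) (h = Pow(Add(-1, 3), -1) = Pow(2, -1) = Rational(1, 2) ≈ 0.50000)
Pow(Add(Function('q')(10, 19), Mul(h, -72)), Rational(1, 2)) = Pow(Add(Mul(Pow(Add(-22, 10), -1), Add(10, 19)), Mul(Rational(1, 2), -72)), Rational(1, 2)) = Pow(Add(Mul(Pow(-12, -1), 29), -36), Rational(1, 2)) = Pow(Add(Mul(Rational(-1, 12), 29), -36), Rational(1, 2)) = Pow(Add(Rational(-29, 12), -36), Rational(1, 2)) = Pow(Rational(-461, 12), Rational(1, 2)) = Mul(Rational(1, 6), I, Pow(1383, Rational(1, 2)))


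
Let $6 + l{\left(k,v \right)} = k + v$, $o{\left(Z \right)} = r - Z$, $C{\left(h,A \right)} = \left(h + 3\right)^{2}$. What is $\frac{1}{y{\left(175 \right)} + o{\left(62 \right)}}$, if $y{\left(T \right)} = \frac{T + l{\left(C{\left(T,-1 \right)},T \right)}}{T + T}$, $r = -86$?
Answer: $- \frac{175}{9886} \approx -0.017702$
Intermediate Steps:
$C{\left(h,A \right)} = \left(3 + h\right)^{2}$
$o{\left(Z \right)} = -86 - Z$
$l{\left(k,v \right)} = -6 + k + v$ ($l{\left(k,v \right)} = -6 + \left(k + v\right) = -6 + k + v$)
$y{\left(T \right)} = \frac{-6 + \left(3 + T\right)^{2} + 2 T}{2 T}$ ($y{\left(T \right)} = \frac{T + \left(-6 + \left(3 + T\right)^{2} + T\right)}{T + T} = \frac{T + \left(-6 + T + \left(3 + T\right)^{2}\right)}{2 T} = \left(-6 + \left(3 + T\right)^{2} + 2 T\right) \frac{1}{2 T} = \frac{-6 + \left(3 + T\right)^{2} + 2 T}{2 T}$)
$\frac{1}{y{\left(175 \right)} + o{\left(62 \right)}} = \frac{1}{\left(4 + \frac{1}{2} \cdot 175 + \frac{3}{2 \cdot 175}\right) - 148} = \frac{1}{\left(4 + \frac{175}{2} + \frac{3}{2} \cdot \frac{1}{175}\right) - 148} = \frac{1}{\left(4 + \frac{175}{2} + \frac{3}{350}\right) - 148} = \frac{1}{\frac{16014}{175} - 148} = \frac{1}{- \frac{9886}{175}} = - \frac{175}{9886}$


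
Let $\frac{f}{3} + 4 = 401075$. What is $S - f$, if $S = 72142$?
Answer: $-1131071$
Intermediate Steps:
$f = 1203213$ ($f = -12 + 3 \cdot 401075 = -12 + 1203225 = 1203213$)
$S - f = 72142 - 1203213 = -1131071$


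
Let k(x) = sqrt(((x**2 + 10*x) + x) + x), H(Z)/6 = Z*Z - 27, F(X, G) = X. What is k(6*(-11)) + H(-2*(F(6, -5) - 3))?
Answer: 54 + 18*sqrt(11) ≈ 113.70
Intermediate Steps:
H(Z) = -162 + 6*Z**2 (H(Z) = 6*(Z*Z - 27) = 6*(Z**2 - 27) = 6*(-27 + Z**2) = -162 + 6*Z**2)
k(x) = sqrt(x**2 + 12*x) (k(x) = sqrt((x**2 + 11*x) + x) = sqrt(x**2 + 12*x))
k(6*(-11)) + H(-2*(F(6, -5) - 3)) = sqrt((6*(-11))*(12 + 6*(-11))) + (-162 + 6*(-2*(6 - 3))**2) = sqrt(-66*(12 - 66)) + (-162 + 6*(-2*3)**2) = sqrt(-66*(-54)) + (-162 + 6*(-6)**2) = sqrt(3564) + (-162 + 6*36) = 18*sqrt(11) + (-162 + 216) = 18*sqrt(11) + 54 = 54 + 18*sqrt(11)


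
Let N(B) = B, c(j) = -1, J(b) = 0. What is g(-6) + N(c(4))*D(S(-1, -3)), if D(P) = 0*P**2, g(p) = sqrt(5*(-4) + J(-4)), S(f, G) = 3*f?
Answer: 2*I*sqrt(5) ≈ 4.4721*I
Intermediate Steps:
g(p) = 2*I*sqrt(5) (g(p) = sqrt(5*(-4) + 0) = sqrt(-20 + 0) = sqrt(-20) = 2*I*sqrt(5))
D(P) = 0
g(-6) + N(c(4))*D(S(-1, -3)) = 2*I*sqrt(5) - 1*0 = 2*I*sqrt(5) + 0 = 2*I*sqrt(5)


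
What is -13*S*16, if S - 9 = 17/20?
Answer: -10244/5 ≈ -2048.8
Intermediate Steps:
S = 197/20 (S = 9 + 17/20 = 197/20 ≈ 9.8500)
-13*S*16 = -13*197/20*16 = -2561/20*16 = -10244/5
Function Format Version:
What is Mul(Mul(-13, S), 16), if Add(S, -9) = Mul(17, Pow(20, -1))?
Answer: Rational(-10244, 5) ≈ -2048.8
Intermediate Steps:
S = Rational(197, 20) (S = Add(9, Mul(17, Pow(20, -1))) = Add(9, Mul(17, Rational(1, 20))) = Add(9, Rational(17, 20)) = Rational(197, 20) ≈ 9.8500)
Mul(Mul(-13, S), 16) = Mul(Mul(-13, Rational(197, 20)), 16) = Mul(Rational(-2561, 20), 16) = Rational(-10244, 5)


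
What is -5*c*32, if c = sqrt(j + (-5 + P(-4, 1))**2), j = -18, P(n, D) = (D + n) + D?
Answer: -160*sqrt(31) ≈ -890.84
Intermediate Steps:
P(n, D) = n + 2*D
c = sqrt(31) (c = sqrt(-18 + (-5 + (-4 + 2*1))**2) = sqrt(-18 + (-5 + (-4 + 2))**2) = sqrt(-18 + (-5 - 2)**2) = sqrt(-18 + (-7)**2) = sqrt(-18 + 49) = sqrt(31) ≈ 5.5678)
-5*c*32 = -5*sqrt(31)*32 = -160*sqrt(31)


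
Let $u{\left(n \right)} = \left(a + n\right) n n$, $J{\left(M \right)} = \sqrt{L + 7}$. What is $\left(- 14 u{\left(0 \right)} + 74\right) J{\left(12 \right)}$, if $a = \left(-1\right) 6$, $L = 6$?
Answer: $74 \sqrt{13} \approx 266.81$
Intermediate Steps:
$J{\left(M \right)} = \sqrt{13}$ ($J{\left(M \right)} = \sqrt{6 + 7} = \sqrt{13}$)
$a = -6$
$u{\left(n \right)} = n^{2} \left(-6 + n\right)$ ($u{\left(n \right)} = \left(-6 + n\right) n n = n \left(-6 + n\right) n = n^{2} \left(-6 + n\right)$)
$\left(- 14 u{\left(0 \right)} + 74\right) J{\left(12 \right)} = \left(- 14 \cdot 0^{2} \left(-6 + 0\right) + 74\right) \sqrt{13} = \left(- 14 \cdot 0 \left(-6\right) + 74\right) \sqrt{13} = \left(\left(-14\right) 0 + 74\right) \sqrt{13} = \left(0 + 74\right) \sqrt{13} = 74 \sqrt{13}$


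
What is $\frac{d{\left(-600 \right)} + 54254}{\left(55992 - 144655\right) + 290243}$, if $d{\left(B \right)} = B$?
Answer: $\frac{26827}{100790} \approx 0.26617$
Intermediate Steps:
$\frac{d{\left(-600 \right)} + 54254}{\left(55992 - 144655\right) + 290243} = \frac{-600 + 54254}{\left(55992 - 144655\right) + 290243} = \frac{53654}{-88663 + 290243} = \frac{53654}{201580} = 53654 \cdot \frac{1}{201580} = \frac{26827}{100790}$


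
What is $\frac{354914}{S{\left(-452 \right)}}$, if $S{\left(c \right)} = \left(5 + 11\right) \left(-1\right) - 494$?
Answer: $- \frac{177457}{255} \approx -695.91$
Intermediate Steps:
$S{\left(c \right)} = -510$ ($S{\left(c \right)} = 16 \left(-1\right) - 494 = -16 - 494 = -510$)
$\frac{354914}{S{\left(-452 \right)}} = \frac{354914}{-510} = 354914 \left(- \frac{1}{510}\right) = - \frac{177457}{255}$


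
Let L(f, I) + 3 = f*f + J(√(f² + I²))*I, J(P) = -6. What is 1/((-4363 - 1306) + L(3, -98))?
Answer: -1/5075 ≈ -0.00019704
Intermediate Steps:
L(f, I) = -3 + f² - 6*I (L(f, I) = -3 + (f*f - 6*I) = -3 + (f² - 6*I) = -3 + f² - 6*I)
1/((-4363 - 1306) + L(3, -98)) = 1/((-4363 - 1306) + (-3 + 3² - 6*(-98))) = 1/(-5669 + (-3 + 9 + 588)) = 1/(-5669 + 594) = 1/(-5075) = -1/5075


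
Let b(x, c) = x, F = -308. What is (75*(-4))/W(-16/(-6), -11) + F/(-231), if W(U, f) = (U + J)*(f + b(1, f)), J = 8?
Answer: 199/48 ≈ 4.1458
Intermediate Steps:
W(U, f) = (1 + f)*(8 + U) (W(U, f) = (U + 8)*(f + 1) = (8 + U)*(1 + f) = (1 + f)*(8 + U))
(75*(-4))/W(-16/(-6), -11) + F/(-231) = (75*(-4))/(8 - 16/(-6) + 8*(-11) - 16/(-6)*(-11)) - 308/(-231) = -300/(8 - 16*(-⅙) - 88 - 16*(-⅙)*(-11)) - 308*(-1/231) = -300/(8 + 8/3 - 88 + (8/3)*(-11)) + 4/3 = -300/(8 + 8/3 - 88 - 88/3) + 4/3 = -300/(-320/3) + 4/3 = -300*(-3/320) + 4/3 = 45/16 + 4/3 = 199/48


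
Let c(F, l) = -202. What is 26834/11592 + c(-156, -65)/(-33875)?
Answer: 455671667/196339500 ≈ 2.3208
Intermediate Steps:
26834/11592 + c(-156, -65)/(-33875) = 26834/11592 - 202/(-33875) = 26834*(1/11592) - 202*(-1/33875) = 13417/5796 + 202/33875 = 455671667/196339500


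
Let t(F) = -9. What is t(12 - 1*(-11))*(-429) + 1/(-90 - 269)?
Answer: 1386098/359 ≈ 3861.0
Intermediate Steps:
t(12 - 1*(-11))*(-429) + 1/(-90 - 269) = -9*(-429) + 1/(-90 - 269) = 3861 + 1/(-359) = 3861 - 1/359 = 1386098/359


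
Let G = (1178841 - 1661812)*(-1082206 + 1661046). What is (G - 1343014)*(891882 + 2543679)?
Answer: -960460125865692894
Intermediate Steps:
G = -279562933640 (G = -482971*578840 = -279562933640)
(G - 1343014)*(891882 + 2543679) = (-279562933640 - 1343014)*(891882 + 2543679) = -279564276654*3435561 = -960460125865692894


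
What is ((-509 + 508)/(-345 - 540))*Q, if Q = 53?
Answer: 53/885 ≈ 0.059887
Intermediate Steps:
((-509 + 508)/(-345 - 540))*Q = ((-509 + 508)/(-345 - 540))*53 = -1/(-885)*53 = -1*(-1/885)*53 = (1/885)*53 = 53/885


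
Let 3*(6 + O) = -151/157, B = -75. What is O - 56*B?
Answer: 1975223/471 ≈ 4193.7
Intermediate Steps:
O = -2977/471 (O = -6 + (-151/157)/3 = -6 + (-151*1/157)/3 = -6 + (⅓)*(-151/157) = -6 - 151/471 = -2977/471 ≈ -6.3206)
O - 56*B = -2977/471 - 56*(-75) = -2977/471 + 4200 = 1975223/471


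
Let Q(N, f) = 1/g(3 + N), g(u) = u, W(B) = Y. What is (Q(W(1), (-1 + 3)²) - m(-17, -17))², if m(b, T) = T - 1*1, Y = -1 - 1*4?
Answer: 1225/4 ≈ 306.25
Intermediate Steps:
Y = -5 (Y = -1 - 4 = -5)
m(b, T) = -1 + T (m(b, T) = T - 1 = -1 + T)
W(B) = -5
Q(N, f) = 1/(3 + N)
(Q(W(1), (-1 + 3)²) - m(-17, -17))² = (1/(3 - 5) - (-1 - 17))² = (1/(-2) - 1*(-18))² = (-½ + 18)² = (35/2)² = 1225/4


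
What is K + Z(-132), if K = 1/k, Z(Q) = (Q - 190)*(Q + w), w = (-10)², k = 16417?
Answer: 169160769/16417 ≈ 10304.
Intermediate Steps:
w = 100
Z(Q) = (-190 + Q)*(100 + Q) (Z(Q) = (Q - 190)*(Q + 100) = (-190 + Q)*(100 + Q))
K = 1/16417 ≈ 6.0912e-5
K + Z(-132) = 1/16417 + (-19000 + (-132)² - 90*(-132)) = 1/16417 + (-19000 + 17424 + 11880) = 1/16417 + 10304 = 169160769/16417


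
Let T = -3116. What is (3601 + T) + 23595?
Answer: 24080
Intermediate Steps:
(3601 + T) + 23595 = (3601 - 3116) + 23595 = 485 + 23595 = 24080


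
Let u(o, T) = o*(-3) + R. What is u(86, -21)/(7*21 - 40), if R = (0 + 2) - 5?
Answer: -261/107 ≈ -2.4393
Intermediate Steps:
R = -3 (R = 2 - 5 = -3)
u(o, T) = -3 - 3*o (u(o, T) = o*(-3) - 3 = -3*o - 3 = -3 - 3*o)
u(86, -21)/(7*21 - 40) = (-3 - 3*86)/(7*21 - 40) = (-3 - 258)/(147 - 40) = -261/107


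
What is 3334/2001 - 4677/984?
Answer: -2026007/656328 ≈ -3.0869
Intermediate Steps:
3334/2001 - 4677/984 = 3334*(1/2001) - 4677*1/984 = 3334/2001 - 1559/328 = -2026007/656328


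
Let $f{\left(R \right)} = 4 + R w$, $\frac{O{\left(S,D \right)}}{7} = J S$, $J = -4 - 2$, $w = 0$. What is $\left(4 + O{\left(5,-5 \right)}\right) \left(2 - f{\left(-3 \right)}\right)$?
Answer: $412$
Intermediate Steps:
$J = -6$ ($J = -4 - 2 = -6$)
$O{\left(S,D \right)} = - 42 S$ ($O{\left(S,D \right)} = 7 \left(- 6 S\right) = - 42 S$)
$f{\left(R \right)} = 4$ ($f{\left(R \right)} = 4 + R 0 = 4 + 0 = 4$)
$\left(4 + O{\left(5,-5 \right)}\right) \left(2 - f{\left(-3 \right)}\right) = \left(4 - 210\right) \left(2 - 4\right) = \left(-206\right) \left(-2\right) = 412$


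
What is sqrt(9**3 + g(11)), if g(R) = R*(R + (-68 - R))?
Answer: I*sqrt(19) ≈ 4.3589*I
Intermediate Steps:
g(R) = -68*R (g(R) = R*(-68) = -68*R)
sqrt(9**3 + g(11)) = sqrt(9**3 - 68*11) = sqrt(729 - 748) = sqrt(-19) = I*sqrt(19)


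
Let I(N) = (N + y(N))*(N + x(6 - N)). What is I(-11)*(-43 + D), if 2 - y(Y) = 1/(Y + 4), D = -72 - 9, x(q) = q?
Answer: 46128/7 ≈ 6589.7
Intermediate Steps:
D = -81
y(Y) = 2 - 1/(4 + Y) (y(Y) = 2 - 1/(Y + 4) = 2 - 1/(4 + Y))
I(N) = 6*N + 6*(7 + 2*N)/(4 + N) (I(N) = (N + (7 + 2*N)/(4 + N))*(N + (6 - N)) = (N + (7 + 2*N)/(4 + N))*6 = 6*N + 6*(7 + 2*N)/(4 + N))
I(-11)*(-43 + D) = (6*(7 + (-11)**2 + 6*(-11))/(4 - 11))*(-43 - 81) = (6*(7 + 121 - 66)/(-7))*(-124) = (6*(-1/7)*62)*(-124) = -372/7*(-124) = 46128/7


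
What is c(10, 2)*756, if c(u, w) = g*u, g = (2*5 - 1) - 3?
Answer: 45360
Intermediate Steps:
g = 6 (g = (10 - 1) - 3 = 9 - 3 = 6)
c(u, w) = 6*u
c(10, 2)*756 = (6*10)*756 = 60*756 = 45360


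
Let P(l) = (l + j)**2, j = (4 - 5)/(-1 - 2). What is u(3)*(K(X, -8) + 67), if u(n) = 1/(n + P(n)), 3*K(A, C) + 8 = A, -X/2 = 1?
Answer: 573/127 ≈ 4.5118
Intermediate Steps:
j = 1/3 (j = -1/(-3) = -1*(-1/3) = 1/3 ≈ 0.33333)
X = -2 (X = -2*1 = -2)
K(A, C) = -8/3 + A/3
P(l) = (1/3 + l)**2 (P(l) = (l + 1/3)**2 = (1/3 + l)**2)
u(n) = 1/(n + (1 + 3*n)**2/9)
u(3)*(K(X, -8) + 67) = (9/((1 + 3*3)**2 + 9*3))*((-8/3 + (1/3)*(-2)) + 67) = (9/((1 + 9)**2 + 27))*((-8/3 - 2/3) + 67) = (9/(10**2 + 27))*(-10/3 + 67) = (9/(100 + 27))*(191/3) = (9/127)*(191/3) = 573/127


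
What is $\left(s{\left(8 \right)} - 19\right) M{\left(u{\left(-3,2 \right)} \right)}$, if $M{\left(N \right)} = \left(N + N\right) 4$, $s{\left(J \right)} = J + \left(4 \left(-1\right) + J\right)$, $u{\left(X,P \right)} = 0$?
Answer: $0$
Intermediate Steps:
$s{\left(J \right)} = -4 + 2 J$ ($s{\left(J \right)} = J + \left(-4 + J\right) = -4 + 2 J$)
$M{\left(N \right)} = 8 N$ ($M{\left(N \right)} = 2 N 4 = 8 N$)
$\left(s{\left(8 \right)} - 19\right) M{\left(u{\left(-3,2 \right)} \right)} = \left(\left(-4 + 2 \cdot 8\right) - 19\right) 8 \cdot 0 = \left(\left(-4 + 16\right) - 19\right) 0 = \left(12 - 19\right) 0 = \left(-7\right) 0 = 0$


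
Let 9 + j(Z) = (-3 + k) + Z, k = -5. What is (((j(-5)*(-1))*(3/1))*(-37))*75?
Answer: -183150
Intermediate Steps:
j(Z) = -17 + Z (j(Z) = -9 + ((-3 - 5) + Z) = -9 + (-8 + Z) = -17 + Z)
(((j(-5)*(-1))*(3/1))*(-37))*75 = ((((-17 - 5)*(-1))*(3/1))*(-37))*75 = (((-22*(-1))*(3*1))*(-37))*75 = ((22*3)*(-37))*75 = (66*(-37))*75 = -2442*75 = -183150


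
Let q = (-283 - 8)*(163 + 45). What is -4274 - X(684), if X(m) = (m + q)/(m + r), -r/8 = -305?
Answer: -3323033/781 ≈ -4254.8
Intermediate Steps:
r = 2440 (r = -8*(-305) = 2440)
q = -60528 (q = -291*208 = -60528)
X(m) = (-60528 + m)/(2440 + m) (X(m) = (m - 60528)/(m + 2440) = (-60528 + m)/(2440 + m))
-4274 - X(684) = -4274 - (-60528 + 684)/(2440 + 684) = -4274 - (-59844)/3124 = -4274 - 1*(-14961/781) = -4274 + 14961/781 = -3323033/781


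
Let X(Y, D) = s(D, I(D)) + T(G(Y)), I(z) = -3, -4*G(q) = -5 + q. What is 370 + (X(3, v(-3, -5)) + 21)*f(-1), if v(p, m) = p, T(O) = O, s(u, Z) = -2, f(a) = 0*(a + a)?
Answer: 370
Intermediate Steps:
G(q) = 5/4 - q/4 (G(q) = -(-5 + q)/4 = 5/4 - q/4)
f(a) = 0 (f(a) = 0*(2*a) = 0)
X(Y, D) = -¾ - Y/4 (X(Y, D) = -2 + (5/4 - Y/4) = -¾ - Y/4)
370 + (X(3, v(-3, -5)) + 21)*f(-1) = 370 + ((-¾ - ¼*3) + 21)*0 = 370 + ((-¾ - ¾) + 21)*0 = 370 + (-3/2 + 21)*0 = 370 + (39/2)*0 = 370 + 0 = 370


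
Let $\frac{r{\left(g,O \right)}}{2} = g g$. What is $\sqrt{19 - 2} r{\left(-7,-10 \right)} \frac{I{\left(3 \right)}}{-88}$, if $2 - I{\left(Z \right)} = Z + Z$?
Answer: $\frac{49 \sqrt{17}}{11} \approx 18.367$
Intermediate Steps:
$I{\left(Z \right)} = 2 - 2 Z$ ($I{\left(Z \right)} = 2 - \left(Z + Z\right) = 2 - 2 Z$)
$r{\left(g,O \right)} = 2 g^{2}$ ($r{\left(g,O \right)} = 2 g g = 2 g^{2}$)
$\sqrt{19 - 2} r{\left(-7,-10 \right)} \frac{I{\left(3 \right)}}{-88} = \sqrt{19 - 2} \cdot 2 \left(-7\right)^{2} \frac{2 - 6}{-88} = \sqrt{17} \cdot 2 \cdot 49 \left(2 - 6\right) \left(- \frac{1}{88}\right) = \sqrt{17} \cdot 98 \left(\left(-4\right) \left(- \frac{1}{88}\right)\right) = 98 \sqrt{17} \cdot \frac{1}{22} = \frac{49 \sqrt{17}}{11}$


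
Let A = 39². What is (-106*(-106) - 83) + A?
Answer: 12674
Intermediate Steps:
A = 1521
(-106*(-106) - 83) + A = (-106*(-106) - 83) + 1521 = (11236 - 83) + 1521 = 11153 + 1521 = 12674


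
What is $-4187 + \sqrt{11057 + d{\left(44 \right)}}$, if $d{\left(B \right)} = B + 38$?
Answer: $-4187 + \sqrt{11139} \approx -4081.5$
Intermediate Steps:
$d{\left(B \right)} = 38 + B$
$-4187 + \sqrt{11057 + d{\left(44 \right)}} = -4187 + \sqrt{11057 + \left(38 + 44\right)} = -4187 + \sqrt{11057 + 82} = -4187 + \sqrt{11139}$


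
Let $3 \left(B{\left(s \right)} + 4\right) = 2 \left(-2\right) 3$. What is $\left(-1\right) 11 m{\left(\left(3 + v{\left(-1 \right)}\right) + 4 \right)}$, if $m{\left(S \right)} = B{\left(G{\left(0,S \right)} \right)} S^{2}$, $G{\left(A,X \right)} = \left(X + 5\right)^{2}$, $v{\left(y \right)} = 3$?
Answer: $8800$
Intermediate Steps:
$G{\left(A,X \right)} = \left(5 + X\right)^{2}$
$B{\left(s \right)} = -8$ ($B{\left(s \right)} = -4 + \frac{2 \left(-2\right) 3}{3} = -4 + \frac{\left(-4\right) 3}{3} = -4 + \frac{1}{3} \left(-12\right) = -4 - 4 = -8$)
$m{\left(S \right)} = - 8 S^{2}$
$\left(-1\right) 11 m{\left(\left(3 + v{\left(-1 \right)}\right) + 4 \right)} = \left(-1\right) 11 \left(- 8 \left(\left(3 + 3\right) + 4\right)^{2}\right) = - 11 \left(- 8 \left(6 + 4\right)^{2}\right) = - 11 \left(- 8 \cdot 10^{2}\right) = - 11 \left(\left(-8\right) 100\right) = \left(-11\right) \left(-800\right) = 8800$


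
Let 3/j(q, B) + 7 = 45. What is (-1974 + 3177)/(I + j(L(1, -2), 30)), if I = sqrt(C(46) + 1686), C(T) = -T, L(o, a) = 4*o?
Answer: -137142/2368151 + 3474264*sqrt(410)/2368151 ≈ 29.648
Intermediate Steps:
j(q, B) = 3/38 (j(q, B) = 3/(-7 + 45) = 3/38)
I = 2*sqrt(410) (I = sqrt(-1*46 + 1686) = sqrt(-46 + 1686) = sqrt(1640) = 2*sqrt(410) ≈ 40.497)
(-1974 + 3177)/(I + j(L(1, -2), 30)) = (-1974 + 3177)/(2*sqrt(410) + 3/38) = 1203/(3/38 + 2*sqrt(410))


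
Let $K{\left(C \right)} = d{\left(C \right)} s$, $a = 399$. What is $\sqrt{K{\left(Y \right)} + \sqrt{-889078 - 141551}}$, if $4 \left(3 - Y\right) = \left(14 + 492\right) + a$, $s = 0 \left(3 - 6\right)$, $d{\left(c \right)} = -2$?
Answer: $\sqrt[4]{-1030629} \approx 22.53 + 22.53 i$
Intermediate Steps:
$s = 0$ ($s = 0 \left(-3\right) = 0$)
$Y = - \frac{893}{4}$ ($Y = 3 - \frac{\left(14 + 492\right) + 399}{4} = 3 - \frac{506 + 399}{4} = 3 - \frac{905}{4} = - \frac{893}{4} \approx -223.25$)
$K{\left(C \right)} = 0$ ($K{\left(C \right)} = \left(-2\right) 0 = 0$)
$\sqrt{K{\left(Y \right)} + \sqrt{-889078 - 141551}} = \sqrt{0 + \sqrt{-889078 - 141551}} = \sqrt{0 + \sqrt{-1030629}} = \sqrt{0 + i \sqrt{1030629}} = \sqrt{i \sqrt{1030629}} = \sqrt[4]{1030629} \sqrt{i}$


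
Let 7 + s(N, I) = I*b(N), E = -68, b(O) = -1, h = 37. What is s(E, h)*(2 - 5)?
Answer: 132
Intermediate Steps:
s(N, I) = -7 - I (s(N, I) = -7 + I*(-1) = -7 - I)
s(E, h)*(2 - 5) = (-7 - 1*37)*(2 - 5) = (-7 - 37)*(-3) = -44*(-3) = 132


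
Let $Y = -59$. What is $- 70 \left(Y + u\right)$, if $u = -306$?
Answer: $25550$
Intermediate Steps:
$- 70 \left(Y + u\right) = - 70 \left(-59 - 306\right) = \left(-70\right) \left(-365\right) = 25550$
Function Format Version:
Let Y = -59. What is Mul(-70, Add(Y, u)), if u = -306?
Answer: 25550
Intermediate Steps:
Mul(-70, Add(Y, u)) = Mul(-70, Add(-59, -306)) = Mul(-70, -365) = 25550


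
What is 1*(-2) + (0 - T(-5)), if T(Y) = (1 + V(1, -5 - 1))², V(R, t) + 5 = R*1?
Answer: -11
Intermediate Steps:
V(R, t) = -5 + R (V(R, t) = -5 + R*1 = -5 + R)
T(Y) = 9 (T(Y) = (1 + (-5 + 1))² = (1 - 4)² = (-3)² = 9)
1*(-2) + (0 - T(-5)) = 1*(-2) + (0 - 1*9) = -2 + (0 - 9) = -2 - 9 = -11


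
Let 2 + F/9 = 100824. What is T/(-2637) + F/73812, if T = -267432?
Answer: 1229583295/10813458 ≈ 113.71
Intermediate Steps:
F = 907398 (F = -18 + 9*100824 = -18 + 907416 = 907398)
T/(-2637) + F/73812 = -267432/(-2637) + 907398/73812 = -267432*(-1/2637) + 907398*(1/73812) = 89144/879 + 151233/12302 = 1229583295/10813458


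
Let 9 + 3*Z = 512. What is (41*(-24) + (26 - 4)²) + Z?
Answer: -997/3 ≈ -332.33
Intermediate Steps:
Z = 503/3 (Z = -3 + (⅓)*512 = -3 + 512/3 = 503/3 ≈ 167.67)
(41*(-24) + (26 - 4)²) + Z = (41*(-24) + (26 - 4)²) + 503/3 = (-984 + 22²) + 503/3 = (-984 + 484) + 503/3 = -500 + 503/3 = -997/3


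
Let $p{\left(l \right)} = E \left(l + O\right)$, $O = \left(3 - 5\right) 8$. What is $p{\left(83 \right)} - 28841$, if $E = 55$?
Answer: $-25156$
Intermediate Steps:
$O = -16$ ($O = \left(-2\right) 8 = -16$)
$p{\left(l \right)} = -880 + 55 l$ ($p{\left(l \right)} = 55 \left(l - 16\right) = 55 \left(-16 + l\right) = -880 + 55 l$)
$p{\left(83 \right)} - 28841 = \left(-880 + 55 \cdot 83\right) - 28841 = \left(-880 + 4565\right) - 28841 = 3685 - 28841 = -25156$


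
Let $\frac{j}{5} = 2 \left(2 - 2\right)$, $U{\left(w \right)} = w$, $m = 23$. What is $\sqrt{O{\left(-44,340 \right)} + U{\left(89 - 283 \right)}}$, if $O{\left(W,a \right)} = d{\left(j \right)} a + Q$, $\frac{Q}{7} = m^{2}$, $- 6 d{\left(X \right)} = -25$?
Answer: $\frac{\sqrt{44331}}{3} \approx 70.183$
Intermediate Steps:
$j = 0$ ($j = 5 \cdot 2 \left(2 - 2\right) = 5 \cdot 2 \cdot 0 = 5 \cdot 0 = 0$)
$d{\left(X \right)} = \frac{25}{6}$ ($d{\left(X \right)} = \left(- \frac{1}{6}\right) \left(-25\right) = \frac{25}{6}$)
$Q = 3703$ ($Q = 7 \cdot 23^{2} = 7 \cdot 529 = 3703$)
$O{\left(W,a \right)} = 3703 + \frac{25 a}{6}$ ($O{\left(W,a \right)} = \frac{25 a}{6} + 3703 = 3703 + \frac{25 a}{6}$)
$\sqrt{O{\left(-44,340 \right)} + U{\left(89 - 283 \right)}} = \sqrt{\left(3703 + \frac{25}{6} \cdot 340\right) + \left(89 - 283\right)} = \sqrt{\left(3703 + \frac{4250}{3}\right) + \left(89 - 283\right)} = \sqrt{\frac{15359}{3} - 194} = \sqrt{\frac{14777}{3}} = \frac{\sqrt{44331}}{3}$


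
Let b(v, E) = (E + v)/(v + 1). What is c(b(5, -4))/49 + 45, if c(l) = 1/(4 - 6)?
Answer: 4409/98 ≈ 44.990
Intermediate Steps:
b(v, E) = (E + v)/(1 + v)
c(l) = -½ (c(l) = 1/(-2) = -½)
c(b(5, -4))/49 + 45 = -½/49 + 45 = (1/49)*(-½) + 45 = -1/98 + 45 = 4409/98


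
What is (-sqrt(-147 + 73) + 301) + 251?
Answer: 552 - I*sqrt(74) ≈ 552.0 - 8.6023*I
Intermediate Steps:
(-sqrt(-147 + 73) + 301) + 251 = (-sqrt(-74) + 301) + 251 = (-I*sqrt(74) + 301) + 251 = (301 - I*sqrt(74)) + 251 = 552 - I*sqrt(74)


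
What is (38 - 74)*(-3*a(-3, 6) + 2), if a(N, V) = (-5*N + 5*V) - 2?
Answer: 4572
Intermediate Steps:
a(N, V) = -2 - 5*N + 5*V
(38 - 74)*(-3*a(-3, 6) + 2) = (38 - 74)*(-3*(-2 - 5*(-3) + 5*6) + 2) = -36*(-3*(-2 + 15 + 30) + 2) = -36*(-3*43 + 2) = -36*(-129 + 2) = -36*(-127) = 4572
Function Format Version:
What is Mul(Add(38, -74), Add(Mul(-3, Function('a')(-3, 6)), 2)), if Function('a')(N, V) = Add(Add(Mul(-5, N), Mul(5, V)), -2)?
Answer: 4572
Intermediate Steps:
Function('a')(N, V) = Add(-2, Mul(-5, N), Mul(5, V))
Mul(Add(38, -74), Add(Mul(-3, Function('a')(-3, 6)), 2)) = Mul(Add(38, -74), Add(Mul(-3, Add(-2, Mul(-5, -3), Mul(5, 6))), 2)) = Mul(-36, Add(Mul(-3, Add(-2, 15, 30)), 2)) = Mul(-36, Add(Mul(-3, 43), 2)) = Mul(-36, Add(-129, 2)) = Mul(-36, -127) = 4572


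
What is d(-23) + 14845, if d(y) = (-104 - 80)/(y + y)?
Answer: 14849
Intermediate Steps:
d(y) = -92/y (d(y) = -184*1/(2*y) = -92/y)
d(-23) + 14845 = -92/(-23) + 14845 = -92*(-1/23) + 14845 = 4 + 14845 = 14849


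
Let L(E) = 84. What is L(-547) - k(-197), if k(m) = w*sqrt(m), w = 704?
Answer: 84 - 704*I*sqrt(197) ≈ 84.0 - 9881.1*I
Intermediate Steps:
k(m) = 704*sqrt(m)
L(-547) - k(-197) = 84 - 704*sqrt(-197) = 84 - 704*I*sqrt(197)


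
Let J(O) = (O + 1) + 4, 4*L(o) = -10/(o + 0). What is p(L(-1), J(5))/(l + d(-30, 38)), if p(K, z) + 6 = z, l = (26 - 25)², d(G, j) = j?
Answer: 4/39 ≈ 0.10256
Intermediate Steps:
l = 1 (l = 1² = 1)
L(o) = -5/(2*o) (L(o) = (-10/(o + 0))/4 = (-10/o)/4 = -5/(2*o))
J(O) = 5 + O (J(O) = (1 + O) + 4 = 5 + O)
p(K, z) = -6 + z
p(L(-1), J(5))/(l + d(-30, 38)) = (-6 + (5 + 5))/(1 + 38) = (-6 + 10)/39 = 4*(1/39) = 4/39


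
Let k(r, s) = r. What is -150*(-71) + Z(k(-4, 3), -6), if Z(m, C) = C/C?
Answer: 10651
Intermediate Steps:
Z(m, C) = 1
-150*(-71) + Z(k(-4, 3), -6) = -150*(-71) + 1 = 10650 + 1 = 10651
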